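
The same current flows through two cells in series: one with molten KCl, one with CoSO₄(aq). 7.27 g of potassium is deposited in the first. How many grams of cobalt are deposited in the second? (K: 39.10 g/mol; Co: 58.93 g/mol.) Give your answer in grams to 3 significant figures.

n(K) = 7.27 / 39.10 = 0.1859 mol
K⁺ + e⁻ → K, so n(e⁻) = 0.1859 mol
Same current for the same time ⇒ same n(e⁻) = 0.1859 mol in both cells.
Co²⁺ + 2e⁻ → Co, so n(Co) = 0.1859 / 2 = 0.09295 mol
m(Co) = 0.09295 × 58.93 = 5.48 g

5.48 g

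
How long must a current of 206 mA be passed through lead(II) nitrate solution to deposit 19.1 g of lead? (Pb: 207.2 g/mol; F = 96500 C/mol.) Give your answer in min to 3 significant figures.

1440 min

n(Pb) = 19.1 / 207.2 = 0.09218 mol
Pb²⁺ + 2e⁻ → Pb, so n(e⁻) = 2 × 0.09218 = 0.1844 mol
Q = 0.1844 × 96500 = 17790 C
t = Q / I = 17790 / 0.206 = 86360 s = 1440 min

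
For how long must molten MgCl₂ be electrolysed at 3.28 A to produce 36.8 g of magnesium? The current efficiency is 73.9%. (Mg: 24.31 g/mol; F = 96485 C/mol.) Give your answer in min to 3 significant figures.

2010 min

n(Mg) = 36.8 / 24.31 = 1.514 mol
Mg²⁺ + 2e⁻ → Mg, so n(e⁻) = 2 × 1.514 = 3.028 mol
Q = 3.028 × 96485 / 0.739 = 3.953×10^5 C
t = Q / I = 3.953×10^5 / 3.28 = 1.205×10^5 s = 2010 min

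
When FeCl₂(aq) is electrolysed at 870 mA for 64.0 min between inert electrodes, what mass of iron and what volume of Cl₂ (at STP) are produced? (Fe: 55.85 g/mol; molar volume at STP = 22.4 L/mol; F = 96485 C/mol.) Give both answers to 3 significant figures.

0.967 g Fe; 0.388 L Cl₂

Q = 0.870 × 3840 = 3341 C; n(e⁻) = 3341 / 96485 = 0.03463 mol
Cathode: Fe²⁺ + 2e⁻ → Fe → n(Fe) = 0.03463/2 = 0.01732 mol → 0.967 g
Anode: 2Cl⁻ → Cl₂ + 2e⁻ → n(Cl₂) = 0.03463/2 = 0.01732 mol → 0.388 L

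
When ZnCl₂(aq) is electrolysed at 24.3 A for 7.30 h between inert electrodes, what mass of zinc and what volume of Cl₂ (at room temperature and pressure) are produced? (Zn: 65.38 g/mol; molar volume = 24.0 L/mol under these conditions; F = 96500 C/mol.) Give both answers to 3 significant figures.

Q = 24.3 × 26280 = 6.386×10^5 C; n(e⁻) = 6.386×10^5 / 96500 = 6.618 mol
Cathode: Zn²⁺ + 2e⁻ → Zn → n(Zn) = 6.618/2 = 3.309 mol → 216 g
Anode: 2Cl⁻ → Cl₂ + 2e⁻ → n(Cl₂) = 6.618/2 = 3.309 mol → 79.4 L

216 g Zn; 79.4 L Cl₂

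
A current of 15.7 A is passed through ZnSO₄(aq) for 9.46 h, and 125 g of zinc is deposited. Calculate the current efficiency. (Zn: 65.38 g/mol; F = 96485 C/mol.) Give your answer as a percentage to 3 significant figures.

Q = 15.7 × 34056 = 5.347×10^5 C
n(e⁻) = 5.347×10^5 / 96485 = 5.542 mol
Zn²⁺ + 2e⁻ → Zn, so theoretical n(Zn) = 2.771 mol → 181.2 g
Efficiency = 125 / 181.2 = 0.6898 = 69.0%

69.0%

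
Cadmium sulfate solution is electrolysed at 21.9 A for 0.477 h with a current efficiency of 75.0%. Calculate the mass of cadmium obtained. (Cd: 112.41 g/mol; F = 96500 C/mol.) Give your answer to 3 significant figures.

Q = 21.9 × 1717.2 = 37610 C
n(e⁻) = 37610 / 96500 = 0.3897 mol
Cd²⁺ + 2e⁻ → Cd, so theoretical m(Cd) = 0.1949 × 112.41 = 21.91 g
Actual mass = 75.0% × 21.91 = 16.4 g

16.4 g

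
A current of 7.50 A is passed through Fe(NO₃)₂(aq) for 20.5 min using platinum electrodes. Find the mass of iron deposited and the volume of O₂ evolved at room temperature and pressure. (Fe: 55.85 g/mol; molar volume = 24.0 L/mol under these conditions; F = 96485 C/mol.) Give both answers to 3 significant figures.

Q = 7.50 × 1230 = 9225 C; n(e⁻) = 9225 / 96485 = 0.09561 mol
Cathode: Fe²⁺ + 2e⁻ → Fe → n(Fe) = 0.09561/2 = 0.04781 mol → 2.67 g
Anode: 2H₂O → O₂ + 4H⁺ + 4e⁻ → n(O₂) = 0.09561/4 = 0.02390 mol → 0.574 L

2.67 g Fe; 0.574 L O₂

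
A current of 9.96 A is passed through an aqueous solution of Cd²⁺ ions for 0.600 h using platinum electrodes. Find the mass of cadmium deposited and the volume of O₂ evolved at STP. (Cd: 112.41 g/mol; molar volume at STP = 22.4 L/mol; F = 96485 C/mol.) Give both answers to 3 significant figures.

Q = 9.96 × 2160 = 21510 C; n(e⁻) = 21510 / 96485 = 0.2229 mol
Cathode: Cd²⁺ + 2e⁻ → Cd → n(Cd) = 0.2229/2 = 0.1115 mol → 12.5 g
Anode: 2H₂O → O₂ + 4H⁺ + 4e⁻ → n(O₂) = 0.2229/4 = 0.05573 mol → 1.25 L

12.5 g Cd; 1.25 L O₂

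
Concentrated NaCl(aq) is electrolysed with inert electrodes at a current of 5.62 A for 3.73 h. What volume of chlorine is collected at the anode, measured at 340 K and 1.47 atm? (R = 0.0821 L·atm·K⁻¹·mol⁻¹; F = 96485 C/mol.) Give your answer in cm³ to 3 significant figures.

7430 cm³

Q = It = 5.62 × 13428 = 75470 C
n(e⁻) = Q/F = 75470/96485 = 0.7822 mol
2Cl⁻ → Cl₂ + 2e⁻, so n(Cl₂) = 0.7822 / 2 = 0.3911 mol
V = nRT/P = 0.3911 × 0.0821 × 340 / 1.47 = 7.427 L
= 7430 cm³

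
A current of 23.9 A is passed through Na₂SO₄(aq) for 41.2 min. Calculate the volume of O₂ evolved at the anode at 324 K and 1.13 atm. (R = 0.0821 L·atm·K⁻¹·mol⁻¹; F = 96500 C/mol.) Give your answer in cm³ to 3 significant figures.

Q = It = 23.9 × 2472 = 59080 C
n(e⁻) = 59080 / 96500 = 0.6122 mol
2H₂O → O₂ + 4H⁺ + 4e⁻, so n(O₂) = 0.6122 / 4 = 0.1531 mol
V = nRT/P = 0.1531 × 0.0821 × 324 / 1.13 = 3.604 L
= 3600 cm³

3600 cm³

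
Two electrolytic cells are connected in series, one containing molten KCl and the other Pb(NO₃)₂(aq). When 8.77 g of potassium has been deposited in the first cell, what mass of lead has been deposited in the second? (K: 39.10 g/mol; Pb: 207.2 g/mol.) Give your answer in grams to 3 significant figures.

23.2 g

n(K) = 8.77 / 39.10 = 0.2243 mol
K⁺ + e⁻ → K, so n(e⁻) = 0.2243 mol
Same current for the same time ⇒ same n(e⁻) = 0.2243 mol in both cells.
Pb²⁺ + 2e⁻ → Pb, so n(Pb) = 0.2243 / 2 = 0.1122 mol
m(Pb) = 0.1122 × 207.2 = 23.2 g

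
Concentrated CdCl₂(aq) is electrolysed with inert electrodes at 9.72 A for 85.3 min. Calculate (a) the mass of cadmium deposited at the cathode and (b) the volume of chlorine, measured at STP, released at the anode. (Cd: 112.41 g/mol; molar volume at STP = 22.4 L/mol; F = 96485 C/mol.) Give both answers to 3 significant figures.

Q = 9.72 × 5118 = 49750 C; n(e⁻) = 49750 / 96485 = 0.5156 mol
Cathode: Cd²⁺ + 2e⁻ → Cd → n(Cd) = 0.5156/2 = 0.2578 mol → 29.0 g
Anode: 2Cl⁻ → Cl₂ + 2e⁻ → n(Cl₂) = 0.5156/2 = 0.2578 mol → 5.77 L

29.0 g Cd; 5.77 L Cl₂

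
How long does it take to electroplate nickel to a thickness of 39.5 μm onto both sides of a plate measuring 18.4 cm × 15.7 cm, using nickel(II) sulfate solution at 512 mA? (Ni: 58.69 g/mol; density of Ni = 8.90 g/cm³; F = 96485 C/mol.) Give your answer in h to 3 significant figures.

Plated area = 2 × 18.4 × 15.7 = 577.8 cm²
Volume = 577.8 × 39.5×10⁻⁴ cm = 2.282 cm³
m(Ni) = 2.282 × 8.90 = 20.31 g
n(Ni) = 20.31 / 58.69 = 0.3461 mol; n(e⁻) = 2 × 0.3461 = 0.6922 mol
Q = 0.6922 × 96485 = 66790 C
t = 66790 / 0.512 = 1.304×10^5 s = 36.2 h

36.2 h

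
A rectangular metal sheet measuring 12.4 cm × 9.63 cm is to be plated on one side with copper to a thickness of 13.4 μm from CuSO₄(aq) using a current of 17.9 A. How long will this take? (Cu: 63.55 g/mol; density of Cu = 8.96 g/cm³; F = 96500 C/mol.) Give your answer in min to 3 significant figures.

Plated area = 12.4 × 9.63 = 119.4 cm²
Volume = 119.4 × 13.4×10⁻⁴ cm = 0.1600 cm³
m(Cu) = 0.1600 × 8.96 = 1.434 g
n(Cu) = 1.434 / 63.55 = 0.02256 mol; n(e⁻) = 2 × 0.02256 = 0.04512 mol
Q = 0.04512 × 96500 = 4354 C
t = 4354 / 17.9 = 243.2 s = 4.05 min

4.05 min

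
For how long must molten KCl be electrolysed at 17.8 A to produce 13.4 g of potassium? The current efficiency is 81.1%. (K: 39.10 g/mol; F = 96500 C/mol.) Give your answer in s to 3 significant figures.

n(K) = 13.4 / 39.10 = 0.3427 mol
K⁺ + e⁻ → K, so n(e⁻) = 0.3427 mol
Q = 0.3427 × 96500 / 0.811 = 40780 C
t = Q / I = 40780 / 17.8 = 2291 s

2290 s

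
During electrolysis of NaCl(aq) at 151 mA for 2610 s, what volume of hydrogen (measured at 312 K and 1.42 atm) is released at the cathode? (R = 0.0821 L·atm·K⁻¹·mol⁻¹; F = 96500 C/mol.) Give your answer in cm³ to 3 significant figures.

Q = 0.151 A × 2610 s = 394.1 C
n(e⁻) = Q/F = 394.1/96500 = 0.004084 mol
2H⁺ + 2e⁻ → H₂, so n(H₂) = 0.004084 / 2 = 0.002042 mol
V = nRT/P = 0.002042 × 0.0821 × 312 / 1.42 = 0.03684 L
= 36.8 cm³

36.8 cm³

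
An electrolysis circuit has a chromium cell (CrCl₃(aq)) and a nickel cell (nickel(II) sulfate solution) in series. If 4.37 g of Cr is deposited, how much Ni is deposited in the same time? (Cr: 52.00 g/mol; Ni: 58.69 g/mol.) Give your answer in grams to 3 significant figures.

n(Cr) = 4.37 / 52.00 = 0.08404 mol
Cr³⁺ + 3e⁻ → Cr, so n(e⁻) = 3 × 0.08404 = 0.2521 mol
In series, the same 0.2521 mol of electrons flows through the second cell.
Ni²⁺ + 2e⁻ → Ni, so n(Ni) = 0.2521 / 2 = 0.1261 mol
m(Ni) = 0.1261 × 58.69 = 7.40 g

7.40 g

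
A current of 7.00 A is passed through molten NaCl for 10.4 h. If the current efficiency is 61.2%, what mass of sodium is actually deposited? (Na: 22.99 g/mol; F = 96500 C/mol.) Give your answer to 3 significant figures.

Q = 7.00 × 37440 = 2.621×10^5 C
n(e⁻) = 2.621×10^5 / 96500 = 2.716 mol
Na⁺ + e⁻ → Na, so theoretical m(Na) = 2.716 × 22.99 = 62.44 g
Actual mass = 61.2% × 62.44 = 38.2 g

38.2 g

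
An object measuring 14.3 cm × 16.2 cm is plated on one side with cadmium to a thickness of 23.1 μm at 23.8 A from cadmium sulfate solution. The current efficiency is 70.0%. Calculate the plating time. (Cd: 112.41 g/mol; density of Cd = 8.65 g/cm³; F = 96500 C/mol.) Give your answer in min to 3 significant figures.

Plated area = 14.3 × 16.2 = 231.7 cm²
Volume = 231.7 × 23.1×10⁻⁴ cm = 0.5352 cm³
m(Cd) = 0.5352 × 8.65 = 4.629 g
n(Cd) = 4.629 / 112.41 = 0.04118 mol; n(e⁻) = 2 × 0.04118 = 0.08236 mol
Q = 0.08236 × 96500 / 0.700 = 11350 C
t = 11350 / 23.8 = 476.9 s = 7.95 min

7.95 min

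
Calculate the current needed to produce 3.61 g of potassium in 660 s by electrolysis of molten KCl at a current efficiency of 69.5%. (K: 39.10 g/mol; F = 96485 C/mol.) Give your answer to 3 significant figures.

19.4 A

n(K) = 3.61 / 39.10 = 0.09233 mol
K⁺ + e⁻ → K, so n(e⁻) = 0.09233 mol
Q = 0.09233 × 96485 / 0.695 = 12820 C
I = Q / t = 12820 / 660 s = 19.4 A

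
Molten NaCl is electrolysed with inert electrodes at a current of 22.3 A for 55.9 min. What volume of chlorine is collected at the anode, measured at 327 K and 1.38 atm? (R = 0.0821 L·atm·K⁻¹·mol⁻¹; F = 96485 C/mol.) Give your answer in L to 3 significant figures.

7.54 L

Q = 22.3 A × 3354 s = 74790 C
n(e⁻) = 74790 / 96485 = 0.7751 mol
2Cl⁻ → Cl₂ + 2e⁻, so n(Cl₂) = 0.7751 / 2 = 0.3876 mol
V = nRT/P = 0.3876 × 0.0821 × 327 / 1.38 = 7.540 L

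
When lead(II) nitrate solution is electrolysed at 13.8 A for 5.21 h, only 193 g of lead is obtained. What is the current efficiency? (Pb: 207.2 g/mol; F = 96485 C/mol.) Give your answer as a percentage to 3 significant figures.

Q = 13.8 × 18756 = 2.588×10^5 C
n(e⁻) = 2.588×10^5 / 96485 = 2.682 mol
Pb²⁺ + 2e⁻ → Pb, so theoretical n(Pb) = 1.341 mol → 277.9 g
Efficiency = 193 / 277.9 = 0.6945 = 69.4%

69.4%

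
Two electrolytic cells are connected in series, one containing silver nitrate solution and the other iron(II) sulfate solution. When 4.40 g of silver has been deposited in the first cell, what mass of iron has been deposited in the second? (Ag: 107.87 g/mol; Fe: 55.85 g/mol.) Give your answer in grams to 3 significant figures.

1.14 g

n(Ag) = 4.40 / 107.87 = 0.04079 mol
Ag⁺ + e⁻ → Ag, so n(e⁻) = 0.04079 mol
In series, the same 0.04079 mol of electrons flows through the second cell.
Fe²⁺ + 2e⁻ → Fe, so n(Fe) = 0.04079 / 2 = 0.02040 mol
m(Fe) = 0.02040 × 55.85 = 1.14 g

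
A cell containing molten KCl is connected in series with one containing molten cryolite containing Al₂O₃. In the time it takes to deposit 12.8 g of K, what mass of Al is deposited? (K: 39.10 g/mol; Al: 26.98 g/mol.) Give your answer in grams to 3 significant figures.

2.94 g

n(K) = 12.8 / 39.10 = 0.3274 mol
K⁺ + e⁻ → K, so n(e⁻) = 0.3274 mol
In series, the same 0.3274 mol of electrons flows through the second cell.
Al³⁺ + 3e⁻ → Al, so n(Al) = 0.3274 / 3 = 0.1091 mol
m(Al) = 0.1091 × 26.98 = 2.94 g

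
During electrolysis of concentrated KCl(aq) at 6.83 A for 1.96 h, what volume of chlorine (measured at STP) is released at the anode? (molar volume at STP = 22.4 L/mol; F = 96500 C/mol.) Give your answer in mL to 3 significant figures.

5590 mL

Charge passed = 6.83 × 7056 = 48190 C
Moles of electrons = 48190 / 96500 = 0.4994 mol
2Cl⁻ → Cl₂ + 2e⁻, so n(Cl₂) = 0.4994 / 2 = 0.2497 mol
V = 0.2497 × 22.4 = 5.593 L
= 5590 mL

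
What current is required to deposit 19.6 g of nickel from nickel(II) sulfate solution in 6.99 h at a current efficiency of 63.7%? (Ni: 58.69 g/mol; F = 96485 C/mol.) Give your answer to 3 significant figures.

4.02 A

n(Ni) = 19.6 / 58.69 = 0.3340 mol
Ni²⁺ + 2e⁻ → Ni, so n(e⁻) = 2 × 0.3340 = 0.6680 mol
Q = 0.6680 × 96485 / 0.637 = 1.012×10^5 C
I = Q / t = 1.012×10^5 / 25164 s = 4.02 A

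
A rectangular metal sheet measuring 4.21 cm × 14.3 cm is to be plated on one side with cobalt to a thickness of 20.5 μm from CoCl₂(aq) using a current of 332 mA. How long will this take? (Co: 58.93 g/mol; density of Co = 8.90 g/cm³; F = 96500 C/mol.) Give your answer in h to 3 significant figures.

Plated area = 4.21 × 14.3 = 60.20 cm²
Volume = 60.20 × 20.5×10⁻⁴ cm = 0.1234 cm³
m(Co) = 0.1234 × 8.90 = 1.098 g
n(Co) = 1.098 / 58.93 = 0.01863 mol; n(e⁻) = 2 × 0.01863 = 0.03726 mol
Q = 0.03726 × 96500 = 3596 C
t = 3596 / 0.332 = 10830 s = 3.01 h

3.01 h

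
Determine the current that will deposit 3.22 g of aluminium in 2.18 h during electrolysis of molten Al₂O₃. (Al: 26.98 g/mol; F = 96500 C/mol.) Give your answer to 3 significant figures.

4.40 A

n(Al) = 3.22 / 26.98 = 0.1193 mol
Al³⁺ + 3e⁻ → Al, so n(e⁻) = 3 × 0.1193 = 0.3579 mol
Q = 0.3579 × 96500 = 34540 C
I = Q / t = 34540 / 7848 s = 4.40 A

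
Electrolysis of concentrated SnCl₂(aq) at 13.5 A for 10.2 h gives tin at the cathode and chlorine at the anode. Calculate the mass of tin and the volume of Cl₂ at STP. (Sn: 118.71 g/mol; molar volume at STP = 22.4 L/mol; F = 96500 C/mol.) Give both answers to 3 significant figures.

305 g Sn; 57.5 L Cl₂

Q = 13.5 × 36720 = 4.957×10^5 C; n(e⁻) = 4.957×10^5 / 96500 = 5.137 mol
Cathode: Sn²⁺ + 2e⁻ → Sn → n(Sn) = 5.137/2 = 2.569 mol → 305 g
Anode: 2Cl⁻ → Cl₂ + 2e⁻ → n(Cl₂) = 5.137/2 = 2.569 mol → 57.5 L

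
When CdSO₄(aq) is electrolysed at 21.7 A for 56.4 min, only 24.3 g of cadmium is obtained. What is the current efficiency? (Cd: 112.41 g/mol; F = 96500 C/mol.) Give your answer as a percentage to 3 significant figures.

Q = 21.7 × 3384 = 73430 C
n(e⁻) = 73430 / 96500 = 0.7609 mol
Cd²⁺ + 2e⁻ → Cd, so theoretical n(Cd) = 0.3805 mol → 42.77 g
Efficiency = 24.3 / 42.77 = 0.5682 = 56.8%

56.8%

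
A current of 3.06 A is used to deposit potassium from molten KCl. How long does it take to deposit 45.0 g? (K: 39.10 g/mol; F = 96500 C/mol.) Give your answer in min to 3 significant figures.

n(K) = 45.0 / 39.10 = 1.151 mol
K⁺ + e⁻ → K, so n(e⁻) = 1.151 mol
Q = 1.151 × 96500 = 1.111×10^5 C
t = Q / I = 1.111×10^5 / 3.06 = 36310 s = 605 min

605 min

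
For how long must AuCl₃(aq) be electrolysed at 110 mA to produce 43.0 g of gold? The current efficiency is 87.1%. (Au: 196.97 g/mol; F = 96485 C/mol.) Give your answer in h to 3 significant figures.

n(Au) = 43.0 / 196.97 = 0.2183 mol
Au³⁺ + 3e⁻ → Au, so n(e⁻) = 3 × 0.2183 = 0.6549 mol
Q = 0.6549 × 96485 / 0.871 = 72550 C
t = Q / I = 72550 / 0.110 = 6.595×10^5 s = 183 h

183 h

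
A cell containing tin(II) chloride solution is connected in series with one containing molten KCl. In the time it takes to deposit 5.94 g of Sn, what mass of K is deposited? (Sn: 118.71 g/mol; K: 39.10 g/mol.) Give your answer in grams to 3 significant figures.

n(Sn) = 5.94 / 118.71 = 0.05004 mol
Sn²⁺ + 2e⁻ → Sn, so n(e⁻) = 2 × 0.05004 = 0.1001 mol
Same current for the same time ⇒ same n(e⁻) = 0.1001 mol in both cells.
K⁺ + e⁻ → K, so n(K) = 0.1001 mol
m(K) = 0.1001 × 39.10 = 3.91 g

3.91 g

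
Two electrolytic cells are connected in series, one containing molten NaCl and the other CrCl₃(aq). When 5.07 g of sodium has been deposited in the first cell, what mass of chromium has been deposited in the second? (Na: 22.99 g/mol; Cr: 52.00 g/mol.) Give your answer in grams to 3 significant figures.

3.82 g

n(Na) = 5.07 / 22.99 = 0.2205 mol
Na⁺ + e⁻ → Na, so n(e⁻) = 0.2205 mol
The cells are in series, so the same charge (and hence the same n(e⁻) = 0.2205 mol) passes through both.
Cr³⁺ + 3e⁻ → Cr, so n(Cr) = 0.2205 / 3 = 0.07350 mol
m(Cr) = 0.07350 × 52.00 = 3.82 g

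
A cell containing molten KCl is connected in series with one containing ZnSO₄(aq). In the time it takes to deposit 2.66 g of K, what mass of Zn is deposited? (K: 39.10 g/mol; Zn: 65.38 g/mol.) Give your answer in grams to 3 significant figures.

2.22 g

n(K) = 2.66 / 39.10 = 0.06803 mol
K⁺ + e⁻ → K, so n(e⁻) = 0.06803 mol
In series, the same 0.06803 mol of electrons flows through the second cell.
Zn²⁺ + 2e⁻ → Zn, so n(Zn) = 0.06803 / 2 = 0.03402 mol
m(Zn) = 0.03402 × 65.38 = 2.22 g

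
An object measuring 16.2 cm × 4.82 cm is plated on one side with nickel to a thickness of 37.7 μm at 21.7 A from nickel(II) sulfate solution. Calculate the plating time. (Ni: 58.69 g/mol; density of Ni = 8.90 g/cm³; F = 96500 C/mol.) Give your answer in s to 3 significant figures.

397 s

Plated area = 16.2 × 4.82 = 78.08 cm²
Volume = 78.08 × 37.7×10⁻⁴ cm = 0.2944 cm³
m(Ni) = 0.2944 × 8.90 = 2.620 g
n(Ni) = 2.620 / 58.69 = 0.04464 mol; n(e⁻) = 2 × 0.04464 = 0.08928 mol
Q = 0.08928 × 96500 = 8616 C
t = 8616 / 21.7 = 397.1 s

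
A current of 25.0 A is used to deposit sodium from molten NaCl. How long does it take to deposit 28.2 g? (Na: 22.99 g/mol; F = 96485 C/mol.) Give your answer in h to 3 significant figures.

1.32 h

n(Na) = 28.2 / 22.99 = 1.227 mol
Na⁺ + e⁻ → Na, so n(e⁻) = 1.227 mol
Q = 1.227 × 96485 = 1.184×10^5 C
t = Q / I = 1.184×10^5 / 25.0 = 4736 s = 1.32 h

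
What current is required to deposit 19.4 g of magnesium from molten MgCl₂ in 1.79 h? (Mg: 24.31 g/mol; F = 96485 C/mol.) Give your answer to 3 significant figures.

23.9 A

n(Mg) = 19.4 / 24.31 = 0.7980 mol
Mg²⁺ + 2e⁻ → Mg, so n(e⁻) = 2 × 0.7980 = 1.596 mol
Q = 1.596 × 96485 = 1.540×10^5 C
I = Q / t = 1.540×10^5 / 6444 s = 23.9 A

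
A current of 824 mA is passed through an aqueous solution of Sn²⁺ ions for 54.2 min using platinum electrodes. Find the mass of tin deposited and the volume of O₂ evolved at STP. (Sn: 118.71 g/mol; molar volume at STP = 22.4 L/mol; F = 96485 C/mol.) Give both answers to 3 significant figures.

Q = 0.824 × 3252 = 2680 C; n(e⁻) = 2680 / 96485 = 0.02778 mol
Cathode: Sn²⁺ + 2e⁻ → Sn → n(Sn) = 0.02778/2 = 0.01389 mol → 1.65 g
Anode: 2H₂O → O₂ + 4H⁺ + 4e⁻ → n(O₂) = 0.02778/4 = 0.006945 mol → 0.156 L

1.65 g Sn; 0.156 L O₂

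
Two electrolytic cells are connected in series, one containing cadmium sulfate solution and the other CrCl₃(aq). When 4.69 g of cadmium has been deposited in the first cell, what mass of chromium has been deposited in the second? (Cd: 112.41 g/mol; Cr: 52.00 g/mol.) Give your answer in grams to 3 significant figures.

n(Cd) = 4.69 / 112.41 = 0.04172 mol
Cd²⁺ + 2e⁻ → Cd, so n(e⁻) = 2 × 0.04172 = 0.08344 mol
Since the cells are in series, n(e⁻) in the Cr cell is also 0.08344 mol.
Cr³⁺ + 3e⁻ → Cr, so n(Cr) = 0.08344 / 3 = 0.02781 mol
m(Cr) = 0.02781 × 52.00 = 1.45 g

1.45 g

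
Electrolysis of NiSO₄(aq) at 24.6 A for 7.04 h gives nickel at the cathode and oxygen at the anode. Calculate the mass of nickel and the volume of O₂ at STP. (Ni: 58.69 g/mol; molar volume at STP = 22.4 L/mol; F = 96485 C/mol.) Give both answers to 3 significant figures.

Q = 24.6 × 25344 = 6.235×10^5 C; n(e⁻) = 6.235×10^5 / 96485 = 6.462 mol
Cathode: Ni²⁺ + 2e⁻ → Ni → n(Ni) = 6.462/2 = 3.231 mol → 190 g
Anode: 2H₂O → O₂ + 4H⁺ + 4e⁻ → n(O₂) = 6.462/4 = 1.616 mol → 36.2 L

190 g Ni; 36.2 L O₂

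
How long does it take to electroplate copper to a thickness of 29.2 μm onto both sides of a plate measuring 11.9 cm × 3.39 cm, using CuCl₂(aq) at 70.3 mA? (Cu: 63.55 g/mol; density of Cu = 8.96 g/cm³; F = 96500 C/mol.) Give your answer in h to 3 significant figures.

Plated area = 2 × 11.9 × 3.39 = 80.68 cm²
Volume = 80.68 × 29.2×10⁻⁴ cm = 0.2356 cm³
m(Cu) = 0.2356 × 8.96 = 2.111 g
n(Cu) = 2.111 / 63.55 = 0.03322 mol; n(e⁻) = 2 × 0.03322 = 0.06644 mol
Q = 0.06644 × 96500 = 6411 C
t = 6411 / 0.0703 = 91190 s = 25.3 h

25.3 h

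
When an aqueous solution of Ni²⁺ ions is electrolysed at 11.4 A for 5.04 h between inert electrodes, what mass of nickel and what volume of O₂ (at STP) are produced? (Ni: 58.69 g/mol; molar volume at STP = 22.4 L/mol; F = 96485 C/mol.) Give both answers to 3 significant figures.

Q = 11.4 × 18144 = 2.068×10^5 C; n(e⁻) = 2.068×10^5 / 96485 = 2.143 mol
Cathode: Ni²⁺ + 2e⁻ → Ni → n(Ni) = 2.143/2 = 1.072 mol → 62.9 g
Anode: 2H₂O → O₂ + 4H⁺ + 4e⁻ → n(O₂) = 2.143/4 = 0.5358 mol → 12.0 L

62.9 g Ni; 12.0 L O₂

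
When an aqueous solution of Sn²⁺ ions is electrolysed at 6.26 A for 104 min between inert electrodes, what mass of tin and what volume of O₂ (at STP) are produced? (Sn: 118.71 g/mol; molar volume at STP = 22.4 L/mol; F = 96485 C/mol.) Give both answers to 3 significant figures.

Q = 6.26 × 6240 = 39060 C; n(e⁻) = 39060 / 96485 = 0.4048 mol
Cathode: Sn²⁺ + 2e⁻ → Sn → n(Sn) = 0.4048/2 = 0.2024 mol → 24.0 g
Anode: 2H₂O → O₂ + 4H⁺ + 4e⁻ → n(O₂) = 0.4048/4 = 0.1012 mol → 2.27 L

24.0 g Sn; 2.27 L O₂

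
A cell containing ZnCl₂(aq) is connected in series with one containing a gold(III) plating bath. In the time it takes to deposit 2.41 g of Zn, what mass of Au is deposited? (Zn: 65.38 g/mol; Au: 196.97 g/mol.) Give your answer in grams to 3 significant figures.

n(Zn) = 2.41 / 65.38 = 0.03686 mol
Zn²⁺ + 2e⁻ → Zn, so n(e⁻) = 2 × 0.03686 = 0.07372 mol
The cells are in series, so the same charge (and hence the same n(e⁻) = 0.07372 mol) passes through both.
Au³⁺ + 3e⁻ → Au, so n(Au) = 0.07372 / 3 = 0.02457 mol
m(Au) = 0.02457 × 196.97 = 4.84 g

4.84 g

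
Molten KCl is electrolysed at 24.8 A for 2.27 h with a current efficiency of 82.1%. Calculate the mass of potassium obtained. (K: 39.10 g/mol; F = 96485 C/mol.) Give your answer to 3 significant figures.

Q = 24.8 × 8172 = 2.027×10^5 C
n(e⁻) = 2.027×10^5 / 96485 = 2.101 mol
K⁺ + e⁻ → K, so theoretical m(K) = 2.101 × 39.10 = 82.15 g
Actual mass = 82.1% × 82.15 = 67.4 g

67.4 g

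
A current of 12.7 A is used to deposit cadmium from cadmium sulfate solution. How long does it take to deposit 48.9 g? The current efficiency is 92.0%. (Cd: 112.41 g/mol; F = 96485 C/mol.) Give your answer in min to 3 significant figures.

120 min

n(Cd) = 48.9 / 112.41 = 0.4350 mol
Cd²⁺ + 2e⁻ → Cd, so n(e⁻) = 2 × 0.4350 = 0.8700 mol
Q = 0.8700 × 96485 / 0.920 = 91240 C
t = Q / I = 91240 / 12.7 = 7184 s = 120 min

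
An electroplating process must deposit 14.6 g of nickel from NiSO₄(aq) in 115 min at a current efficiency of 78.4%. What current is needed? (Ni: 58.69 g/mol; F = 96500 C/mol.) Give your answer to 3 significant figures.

8.88 A

n(Ni) = 14.6 / 58.69 = 0.2488 mol
Ni²⁺ + 2e⁻ → Ni, so n(e⁻) = 2 × 0.2488 = 0.4976 mol
Q = 0.4976 × 96500 / 0.784 = 61250 C
I = Q / t = 61250 / 6900 s = 8.88 A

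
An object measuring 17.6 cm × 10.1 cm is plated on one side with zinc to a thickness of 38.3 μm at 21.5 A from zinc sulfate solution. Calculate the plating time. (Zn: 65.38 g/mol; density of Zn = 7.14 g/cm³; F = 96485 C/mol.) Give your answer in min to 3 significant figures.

11.1 min

Plated area = 17.6 × 10.1 = 177.8 cm²
Volume = 177.8 × 38.3×10⁻⁴ cm = 0.6810 cm³
m(Zn) = 0.6810 × 7.14 = 4.862 g
n(Zn) = 4.862 / 65.38 = 0.07437 mol; n(e⁻) = 2 × 0.07437 = 0.1487 mol
Q = 0.1487 × 96485 = 14350 C
t = 14350 / 21.5 = 667.4 s = 11.1 min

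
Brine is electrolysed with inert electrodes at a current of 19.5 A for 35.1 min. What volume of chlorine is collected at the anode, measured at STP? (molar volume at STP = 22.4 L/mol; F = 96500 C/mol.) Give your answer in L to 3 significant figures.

4.77 L

Q = It = 19.5 × 2106 = 41070 C
Moles of electrons = 41070 / 96500 = 0.4256 mol
2Cl⁻ → Cl₂ + 2e⁻, so n(Cl₂) = 0.4256 / 2 = 0.2128 mol
V = 0.2128 × 22.4 = 4.767 L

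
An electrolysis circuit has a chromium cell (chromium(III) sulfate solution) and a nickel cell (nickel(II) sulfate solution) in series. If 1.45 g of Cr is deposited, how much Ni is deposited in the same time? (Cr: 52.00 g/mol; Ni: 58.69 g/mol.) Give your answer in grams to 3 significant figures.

n(Cr) = 1.45 / 52.00 = 0.02788 mol
Cr³⁺ + 3e⁻ → Cr, so n(e⁻) = 3 × 0.02788 = 0.08364 mol
The cells are in series, so the same charge (and hence the same n(e⁻) = 0.08364 mol) passes through both.
Ni²⁺ + 2e⁻ → Ni, so n(Ni) = 0.08364 / 2 = 0.04182 mol
m(Ni) = 0.04182 × 58.69 = 2.45 g

2.45 g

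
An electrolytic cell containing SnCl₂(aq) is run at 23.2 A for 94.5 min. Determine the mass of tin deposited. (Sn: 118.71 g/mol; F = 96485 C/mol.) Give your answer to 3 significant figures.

Charge passed = 23.2 × 5670 = 1.315×10^5 C
n(e⁻) = 1.315×10^5 / 96485 = 1.363 mol
Sn²⁺ + 2e⁻ → Sn, so n(Sn) = 1.363 / 2 = 0.6815 mol
m = 0.6815 × 118.71 = 80.9 g

80.9 g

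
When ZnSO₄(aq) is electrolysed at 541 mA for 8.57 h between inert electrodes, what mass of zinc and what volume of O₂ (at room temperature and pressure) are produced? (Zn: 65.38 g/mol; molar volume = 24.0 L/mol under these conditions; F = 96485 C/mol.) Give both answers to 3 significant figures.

Q = 0.541 × 30852 = 16690 C; n(e⁻) = 16690 / 96485 = 0.1730 mol
Cathode: Zn²⁺ + 2e⁻ → Zn → n(Zn) = 0.1730/2 = 0.08650 mol → 5.66 g
Anode: 2H₂O → O₂ + 4H⁺ + 4e⁻ → n(O₂) = 0.1730/4 = 0.04325 mol → 1.04 L

5.66 g Zn; 1.04 L O₂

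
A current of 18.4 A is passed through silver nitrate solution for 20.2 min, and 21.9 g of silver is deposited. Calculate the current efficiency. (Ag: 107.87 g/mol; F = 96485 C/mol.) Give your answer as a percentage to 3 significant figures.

Q = 18.4 × 1212 = 22300 C
n(e⁻) = 22300 / 96485 = 0.2311 mol
Ag⁺ + e⁻ → Ag, so theoretical n(Ag) = 0.2311 mol → 24.93 g
Efficiency = 21.9 / 24.93 = 0.8785 = 87.8%

87.8%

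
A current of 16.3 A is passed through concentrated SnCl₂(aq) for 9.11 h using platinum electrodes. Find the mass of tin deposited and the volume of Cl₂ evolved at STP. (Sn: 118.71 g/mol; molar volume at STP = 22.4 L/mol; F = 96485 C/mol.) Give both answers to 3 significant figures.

Q = 16.3 × 32796 = 5.346×10^5 C; n(e⁻) = 5.346×10^5 / 96485 = 5.541 mol
Cathode: Sn²⁺ + 2e⁻ → Sn → n(Sn) = 5.541/2 = 2.771 mol → 329 g
Anode: 2Cl⁻ → Cl₂ + 2e⁻ → n(Cl₂) = 5.541/2 = 2.771 mol → 62.1 L

329 g Sn; 62.1 L Cl₂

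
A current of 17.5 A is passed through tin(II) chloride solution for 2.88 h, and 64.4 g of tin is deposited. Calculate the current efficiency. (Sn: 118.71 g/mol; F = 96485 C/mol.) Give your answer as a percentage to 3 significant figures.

57.7%

Q = 17.5 × 10368 = 1.814×10^5 C
n(e⁻) = 1.814×10^5 / 96485 = 1.880 mol
Sn²⁺ + 2e⁻ → Sn, so theoretical n(Sn) = 0.9400 mol → 111.6 g
Efficiency = 64.4 / 111.6 = 0.5771 = 57.7%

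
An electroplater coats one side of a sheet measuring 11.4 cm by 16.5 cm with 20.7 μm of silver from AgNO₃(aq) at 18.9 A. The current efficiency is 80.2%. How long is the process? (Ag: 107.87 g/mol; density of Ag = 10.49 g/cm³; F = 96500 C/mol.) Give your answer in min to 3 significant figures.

Plated area = 11.4 × 16.5 = 188.1 cm²
Volume = 188.1 × 20.7×10⁻⁴ cm = 0.3894 cm³
m(Ag) = 0.3894 × 10.49 = 4.085 g
n(Ag) = 4.085 / 107.87 = 0.03787 mol; n(e⁻) = 0.03787 mol
Q = 0.03787 × 96500 / 0.802 = 4557 C
t = 4557 / 18.9 = 241.1 s = 4.02 min

4.02 min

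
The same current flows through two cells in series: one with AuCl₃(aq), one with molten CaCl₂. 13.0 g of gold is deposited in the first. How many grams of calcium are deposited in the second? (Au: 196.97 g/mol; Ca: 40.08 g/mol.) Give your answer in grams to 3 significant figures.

3.97 g

n(Au) = 13.0 / 196.97 = 0.06600 mol
Au³⁺ + 3e⁻ → Au, so n(e⁻) = 3 × 0.06600 = 0.1980 mol
Since the cells are in series, n(e⁻) in the Ca cell is also 0.1980 mol.
Ca²⁺ + 2e⁻ → Ca, so n(Ca) = 0.1980 / 2 = 0.09900 mol
m(Ca) = 0.09900 × 40.08 = 3.97 g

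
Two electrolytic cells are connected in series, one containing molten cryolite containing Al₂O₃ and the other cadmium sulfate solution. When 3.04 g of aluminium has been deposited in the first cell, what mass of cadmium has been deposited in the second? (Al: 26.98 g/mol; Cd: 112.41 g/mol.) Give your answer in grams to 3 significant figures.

19.0 g

n(Al) = 3.04 / 26.98 = 0.1127 mol
Al³⁺ + 3e⁻ → Al, so n(e⁻) = 3 × 0.1127 = 0.3381 mol
The cells are in series, so the same charge (and hence the same n(e⁻) = 0.3381 mol) passes through both.
Cd²⁺ + 2e⁻ → Cd, so n(Cd) = 0.3381 / 2 = 0.1691 mol
m(Cd) = 0.1691 × 112.41 = 19.0 g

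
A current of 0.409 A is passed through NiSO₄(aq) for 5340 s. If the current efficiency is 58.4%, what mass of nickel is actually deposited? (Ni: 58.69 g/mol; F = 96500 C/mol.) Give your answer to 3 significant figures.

Q = 0.409 × 5340 = 2184 C
n(e⁻) = 2184 / 96500 = 0.02263 mol
Ni²⁺ + 2e⁻ → Ni, so theoretical m(Ni) = 0.01132 × 58.69 = 0.6644 g
Actual mass = 58.4% × 0.6644 = 0.388 g

0.388 g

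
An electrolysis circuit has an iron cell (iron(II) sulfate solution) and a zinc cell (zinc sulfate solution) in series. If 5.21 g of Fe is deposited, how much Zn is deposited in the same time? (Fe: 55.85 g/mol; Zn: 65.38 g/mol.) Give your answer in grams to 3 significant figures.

n(Fe) = 5.21 / 55.85 = 0.09329 mol
Fe²⁺ + 2e⁻ → Fe, so n(e⁻) = 2 × 0.09329 = 0.1866 mol
The cells are in series, so the same charge (and hence the same n(e⁻) = 0.1866 mol) passes through both.
Zn²⁺ + 2e⁻ → Zn, so n(Zn) = 0.1866 / 2 = 0.09330 mol
m(Zn) = 0.09330 × 65.38 = 6.10 g

6.10 g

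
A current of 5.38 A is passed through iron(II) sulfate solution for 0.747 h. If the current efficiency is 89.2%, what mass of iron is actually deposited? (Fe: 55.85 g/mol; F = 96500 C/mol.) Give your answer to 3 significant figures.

Q = 5.38 × 2689.2 = 14470 C
n(e⁻) = 14470 / 96500 = 0.1499 mol
Fe²⁺ + 2e⁻ → Fe, so theoretical m(Fe) = 0.07495 × 55.85 = 4.186 g
Actual mass = 89.2% × 4.186 = 3.73 g

3.73 g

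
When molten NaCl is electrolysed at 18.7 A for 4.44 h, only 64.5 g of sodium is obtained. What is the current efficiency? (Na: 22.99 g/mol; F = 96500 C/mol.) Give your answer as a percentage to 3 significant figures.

Q = 18.7 × 15984 = 2.989×10^5 C
n(e⁻) = 2.989×10^5 / 96500 = 3.097 mol
Na⁺ + e⁻ → Na, so theoretical n(Na) = 3.097 mol → 71.20 g
Efficiency = 64.5 / 71.20 = 0.9059 = 90.6%

90.6%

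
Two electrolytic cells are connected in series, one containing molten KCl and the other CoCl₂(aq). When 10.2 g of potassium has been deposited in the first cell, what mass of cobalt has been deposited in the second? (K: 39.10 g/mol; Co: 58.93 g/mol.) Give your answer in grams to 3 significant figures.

n(K) = 10.2 / 39.10 = 0.2609 mol
K⁺ + e⁻ → K, so n(e⁻) = 0.2609 mol
Same current for the same time ⇒ same n(e⁻) = 0.2609 mol in both cells.
Co²⁺ + 2e⁻ → Co, so n(Co) = 0.2609 / 2 = 0.1305 mol
m(Co) = 0.1305 × 58.93 = 7.69 g

7.69 g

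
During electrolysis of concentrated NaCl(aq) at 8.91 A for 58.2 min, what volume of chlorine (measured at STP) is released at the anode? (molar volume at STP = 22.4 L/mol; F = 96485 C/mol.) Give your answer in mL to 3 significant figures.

3610 mL

Q = It = 8.91 × 3492 = 31110 C
n(e⁻) = Q/F = 31110/96485 = 0.3224 mol
2Cl⁻ → Cl₂ + 2e⁻, so n(Cl₂) = 0.3224 / 2 = 0.1612 mol
V = 0.1612 × 22.4 = 3.611 L
= 3610 mL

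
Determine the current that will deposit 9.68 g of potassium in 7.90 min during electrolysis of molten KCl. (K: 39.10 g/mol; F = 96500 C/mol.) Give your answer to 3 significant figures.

n(K) = 9.68 / 39.10 = 0.2476 mol
K⁺ + e⁻ → K, so n(e⁻) = 0.2476 mol
Q = 0.2476 × 96500 = 23890 C
I = Q / t = 23890 / 474 s = 50.4 A

50.4 A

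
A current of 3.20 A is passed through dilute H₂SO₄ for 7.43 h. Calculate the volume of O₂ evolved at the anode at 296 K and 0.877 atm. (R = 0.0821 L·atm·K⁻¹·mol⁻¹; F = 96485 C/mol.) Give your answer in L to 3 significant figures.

6.15 L

Q = 3.20 A × 26748 s = 85590 C
n(e⁻) = 85590 / 96485 = 0.8871 mol
2H₂O → O₂ + 4H⁺ + 4e⁻, so n(O₂) = 0.8871 / 4 = 0.2218 mol
V = nRT/P = 0.2218 × 0.0821 × 296 / 0.877 = 6.146 L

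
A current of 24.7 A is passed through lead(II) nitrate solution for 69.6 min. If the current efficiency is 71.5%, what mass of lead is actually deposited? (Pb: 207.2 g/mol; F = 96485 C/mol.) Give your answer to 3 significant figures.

79.2 g

Q = 24.7 × 4176 = 1.031×10^5 C
n(e⁻) = 1.031×10^5 / 96485 = 1.069 mol
Pb²⁺ + 2e⁻ → Pb, so theoretical m(Pb) = 0.5345 × 207.2 = 110.7 g
Actual mass = 71.5% × 110.7 = 79.2 g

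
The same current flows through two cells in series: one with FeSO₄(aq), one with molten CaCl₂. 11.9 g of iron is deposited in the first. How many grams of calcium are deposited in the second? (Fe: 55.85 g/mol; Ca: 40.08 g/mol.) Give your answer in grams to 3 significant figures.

n(Fe) = 11.9 / 55.85 = 0.2131 mol
Fe²⁺ + 2e⁻ → Fe, so n(e⁻) = 2 × 0.2131 = 0.4262 mol
The cells are in series, so the same charge (and hence the same n(e⁻) = 0.4262 mol) passes through both.
Ca²⁺ + 2e⁻ → Ca, so n(Ca) = 0.4262 / 2 = 0.2131 mol
m(Ca) = 0.2131 × 40.08 = 8.54 g

8.54 g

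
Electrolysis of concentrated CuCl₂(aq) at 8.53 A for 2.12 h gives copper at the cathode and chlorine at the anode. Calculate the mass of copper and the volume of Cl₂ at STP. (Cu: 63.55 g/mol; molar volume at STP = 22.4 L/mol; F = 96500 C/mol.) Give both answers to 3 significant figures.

Q = 8.53 × 7632 = 65100 C; n(e⁻) = 65100 / 96500 = 0.6746 mol
Cathode: Cu²⁺ + 2e⁻ → Cu → n(Cu) = 0.6746/2 = 0.3373 mol → 21.4 g
Anode: 2Cl⁻ → Cl₂ + 2e⁻ → n(Cl₂) = 0.6746/2 = 0.3373 mol → 7.56 L

21.4 g Cu; 7.56 L Cl₂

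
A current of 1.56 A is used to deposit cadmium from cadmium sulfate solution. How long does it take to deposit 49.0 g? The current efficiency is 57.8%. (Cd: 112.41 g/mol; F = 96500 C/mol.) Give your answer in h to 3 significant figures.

25.9 h

n(Cd) = 49.0 / 112.41 = 0.4359 mol
Cd²⁺ + 2e⁻ → Cd, so n(e⁻) = 2 × 0.4359 = 0.8718 mol
Q = 0.8718 × 96500 / 0.578 = 1.456×10^5 C
t = Q / I = 1.456×10^5 / 1.56 = 93330 s = 25.9 h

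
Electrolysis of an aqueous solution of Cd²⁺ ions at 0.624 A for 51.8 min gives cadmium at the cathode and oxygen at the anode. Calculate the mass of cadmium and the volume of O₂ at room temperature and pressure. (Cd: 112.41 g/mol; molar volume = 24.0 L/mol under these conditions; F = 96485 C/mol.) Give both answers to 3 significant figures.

1.13 g Cd; 0.121 L O₂

Q = 0.624 × 3108 = 1939 C; n(e⁻) = 1939 / 96485 = 0.02010 mol
Cathode: Cd²⁺ + 2e⁻ → Cd → n(Cd) = 0.02010/2 = 0.01005 mol → 1.13 g
Anode: 2H₂O → O₂ + 4H⁺ + 4e⁻ → n(O₂) = 0.02010/4 = 0.005025 mol → 0.121 L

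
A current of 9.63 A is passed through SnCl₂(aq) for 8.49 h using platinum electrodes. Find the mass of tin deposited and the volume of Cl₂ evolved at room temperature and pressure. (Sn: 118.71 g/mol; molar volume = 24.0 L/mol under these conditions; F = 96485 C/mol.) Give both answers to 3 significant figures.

181 g Sn; 36.6 L Cl₂

Q = 9.63 × 30564 = 2.943×10^5 C; n(e⁻) = 2.943×10^5 / 96485 = 3.050 mol
Cathode: Sn²⁺ + 2e⁻ → Sn → n(Sn) = 3.050/2 = 1.525 mol → 181 g
Anode: 2Cl⁻ → Cl₂ + 2e⁻ → n(Cl₂) = 3.050/2 = 1.525 mol → 36.6 L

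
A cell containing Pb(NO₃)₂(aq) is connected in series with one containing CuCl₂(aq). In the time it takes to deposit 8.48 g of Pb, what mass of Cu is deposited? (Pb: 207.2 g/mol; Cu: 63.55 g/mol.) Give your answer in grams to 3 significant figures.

2.60 g

n(Pb) = 8.48 / 207.2 = 0.04093 mol
Pb²⁺ + 2e⁻ → Pb, so n(e⁻) = 2 × 0.04093 = 0.08186 mol
Same current for the same time ⇒ same n(e⁻) = 0.08186 mol in both cells.
Cu²⁺ + 2e⁻ → Cu, so n(Cu) = 0.08186 / 2 = 0.04093 mol
m(Cu) = 0.04093 × 63.55 = 2.60 g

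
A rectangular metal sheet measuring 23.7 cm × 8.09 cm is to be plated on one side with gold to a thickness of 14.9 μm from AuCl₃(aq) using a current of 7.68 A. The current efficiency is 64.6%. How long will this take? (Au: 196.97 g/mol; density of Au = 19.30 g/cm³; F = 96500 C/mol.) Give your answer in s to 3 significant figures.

1630 s

Plated area = 23.7 × 8.09 = 191.7 cm²
Volume = 191.7 × 14.9×10⁻⁴ cm = 0.2856 cm³
m(Au) = 0.2856 × 19.30 = 5.512 g
n(Au) = 5.512 / 196.97 = 0.02798 mol; n(e⁻) = 3 × 0.02798 = 0.08394 mol
Q = 0.08394 × 96500 / 0.646 = 12540 C
t = 12540 / 7.68 = 1633 s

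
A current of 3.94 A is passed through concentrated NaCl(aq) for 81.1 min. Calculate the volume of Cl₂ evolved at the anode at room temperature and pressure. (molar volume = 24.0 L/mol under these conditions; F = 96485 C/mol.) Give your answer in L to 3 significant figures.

2.38 L

Q = It = 3.94 × 4866 = 19170 C
n(e⁻) = Q/F = 19170/96485 = 0.1987 mol
2Cl⁻ → Cl₂ + 2e⁻, so n(Cl₂) = 0.1987 / 2 = 0.09935 mol
V = 0.09935 × 24.0 = 2.384 L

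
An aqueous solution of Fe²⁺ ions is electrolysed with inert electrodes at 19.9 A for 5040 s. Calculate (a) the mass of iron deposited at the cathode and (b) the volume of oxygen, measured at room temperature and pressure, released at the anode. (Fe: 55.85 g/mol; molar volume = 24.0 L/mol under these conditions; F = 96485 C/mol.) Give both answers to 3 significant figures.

Q = 19.9 × 5040 = 1.003×10^5 C; n(e⁻) = 1.003×10^5 / 96485 = 1.040 mol
Cathode: Fe²⁺ + 2e⁻ → Fe → n(Fe) = 1.040/2 = 0.5200 mol → 29.0 g
Anode: 2H₂O → O₂ + 4H⁺ + 4e⁻ → n(O₂) = 1.040/4 = 0.2600 mol → 6.24 L

29.0 g Fe; 6.24 L O₂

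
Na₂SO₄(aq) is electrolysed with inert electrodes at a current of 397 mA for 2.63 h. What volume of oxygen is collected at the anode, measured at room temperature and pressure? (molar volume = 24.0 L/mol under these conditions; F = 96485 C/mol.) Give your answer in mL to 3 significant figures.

234 mL

Q = It = 0.397 × 9468 = 3759 C
n(e⁻) = Q/F = 3759/96485 = 0.03896 mol
2H₂O → O₂ + 4H⁺ + 4e⁻, so n(O₂) = 0.03896 / 4 = 0.009740 mol
V = 0.009740 × 24.0 = 0.2338 L
= 234 mL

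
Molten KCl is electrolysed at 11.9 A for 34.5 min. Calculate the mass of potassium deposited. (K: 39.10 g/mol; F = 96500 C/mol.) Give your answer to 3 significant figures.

Q = 11.9 A × 2070 s = 24630 C
n(e⁻) = Q/F = 24630/96500 = 0.2552 mol
K⁺ + e⁻ → K, so n(K) = 0.2552 mol
m = 0.2552 × 39.10 = 9.98 g

9.98 g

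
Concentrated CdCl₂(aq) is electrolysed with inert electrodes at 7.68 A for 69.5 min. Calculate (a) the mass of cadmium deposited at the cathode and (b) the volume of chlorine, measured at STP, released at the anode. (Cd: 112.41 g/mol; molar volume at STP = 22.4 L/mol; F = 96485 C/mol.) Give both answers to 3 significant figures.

18.7 g Cd; 3.72 L Cl₂

Q = 7.68 × 4170 = 32030 C; n(e⁻) = 32030 / 96485 = 0.3320 mol
Cathode: Cd²⁺ + 2e⁻ → Cd → n(Cd) = 0.3320/2 = 0.1660 mol → 18.7 g
Anode: 2Cl⁻ → Cl₂ + 2e⁻ → n(Cl₂) = 0.3320/2 = 0.1660 mol → 3.72 L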